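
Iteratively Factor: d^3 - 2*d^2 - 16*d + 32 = (d - 2)*(d^2 - 16) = (d - 4)*(d - 2)*(d + 4)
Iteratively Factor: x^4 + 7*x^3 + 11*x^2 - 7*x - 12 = (x - 1)*(x^3 + 8*x^2 + 19*x + 12) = (x - 1)*(x + 1)*(x^2 + 7*x + 12) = (x - 1)*(x + 1)*(x + 3)*(x + 4)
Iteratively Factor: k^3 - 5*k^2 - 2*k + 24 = (k - 3)*(k^2 - 2*k - 8) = (k - 4)*(k - 3)*(k + 2)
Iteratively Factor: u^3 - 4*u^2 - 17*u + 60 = (u + 4)*(u^2 - 8*u + 15) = (u - 3)*(u + 4)*(u - 5)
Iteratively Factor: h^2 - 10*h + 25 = (h - 5)*(h - 5)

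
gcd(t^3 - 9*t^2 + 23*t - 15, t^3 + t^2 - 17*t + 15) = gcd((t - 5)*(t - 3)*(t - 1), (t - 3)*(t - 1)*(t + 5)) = t^2 - 4*t + 3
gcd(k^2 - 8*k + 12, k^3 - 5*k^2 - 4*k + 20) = k - 2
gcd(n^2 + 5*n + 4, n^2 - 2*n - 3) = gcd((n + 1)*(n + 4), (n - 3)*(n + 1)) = n + 1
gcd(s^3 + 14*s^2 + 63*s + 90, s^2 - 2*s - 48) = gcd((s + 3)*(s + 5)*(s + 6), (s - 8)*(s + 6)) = s + 6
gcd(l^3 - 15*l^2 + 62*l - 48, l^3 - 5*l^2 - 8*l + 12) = l^2 - 7*l + 6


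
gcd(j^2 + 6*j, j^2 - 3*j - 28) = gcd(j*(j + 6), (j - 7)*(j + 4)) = 1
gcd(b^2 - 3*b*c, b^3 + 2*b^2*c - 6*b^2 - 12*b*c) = b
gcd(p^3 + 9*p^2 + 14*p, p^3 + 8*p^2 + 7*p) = p^2 + 7*p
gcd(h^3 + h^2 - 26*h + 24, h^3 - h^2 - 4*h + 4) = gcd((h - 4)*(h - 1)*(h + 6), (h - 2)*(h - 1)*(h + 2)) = h - 1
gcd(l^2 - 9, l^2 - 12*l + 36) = 1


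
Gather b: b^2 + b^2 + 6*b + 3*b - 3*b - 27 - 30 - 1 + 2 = 2*b^2 + 6*b - 56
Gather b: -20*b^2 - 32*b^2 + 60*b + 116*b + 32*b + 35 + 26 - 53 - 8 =-52*b^2 + 208*b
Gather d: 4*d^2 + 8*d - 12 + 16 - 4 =4*d^2 + 8*d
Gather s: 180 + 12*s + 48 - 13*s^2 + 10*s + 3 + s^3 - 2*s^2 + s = s^3 - 15*s^2 + 23*s + 231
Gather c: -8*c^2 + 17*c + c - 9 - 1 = -8*c^2 + 18*c - 10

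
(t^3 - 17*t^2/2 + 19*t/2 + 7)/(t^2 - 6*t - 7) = (t^2 - 3*t/2 - 1)/(t + 1)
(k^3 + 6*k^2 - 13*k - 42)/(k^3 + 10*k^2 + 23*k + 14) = (k - 3)/(k + 1)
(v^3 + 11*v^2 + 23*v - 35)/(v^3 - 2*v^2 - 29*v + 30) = (v + 7)/(v - 6)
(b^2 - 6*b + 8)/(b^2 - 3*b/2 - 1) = 2*(b - 4)/(2*b + 1)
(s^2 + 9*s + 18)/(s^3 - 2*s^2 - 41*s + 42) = (s + 3)/(s^2 - 8*s + 7)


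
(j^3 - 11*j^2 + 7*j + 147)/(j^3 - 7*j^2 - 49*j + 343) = (j + 3)/(j + 7)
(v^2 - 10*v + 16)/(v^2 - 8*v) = (v - 2)/v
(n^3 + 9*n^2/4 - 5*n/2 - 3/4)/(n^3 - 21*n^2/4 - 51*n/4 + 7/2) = (4*n^3 + 9*n^2 - 10*n - 3)/(4*n^3 - 21*n^2 - 51*n + 14)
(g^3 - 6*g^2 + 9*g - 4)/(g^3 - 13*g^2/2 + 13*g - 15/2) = 2*(g^2 - 5*g + 4)/(2*g^2 - 11*g + 15)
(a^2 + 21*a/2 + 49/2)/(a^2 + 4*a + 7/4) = 2*(a + 7)/(2*a + 1)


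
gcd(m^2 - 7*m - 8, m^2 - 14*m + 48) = m - 8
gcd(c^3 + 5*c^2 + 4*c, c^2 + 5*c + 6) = 1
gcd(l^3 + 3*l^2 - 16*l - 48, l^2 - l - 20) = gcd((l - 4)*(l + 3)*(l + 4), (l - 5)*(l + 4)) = l + 4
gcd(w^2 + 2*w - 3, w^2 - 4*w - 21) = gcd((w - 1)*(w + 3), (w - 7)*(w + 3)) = w + 3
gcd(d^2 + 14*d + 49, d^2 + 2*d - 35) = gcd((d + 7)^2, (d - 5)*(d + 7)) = d + 7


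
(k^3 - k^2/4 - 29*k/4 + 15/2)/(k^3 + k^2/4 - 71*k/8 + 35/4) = 2*(k + 3)/(2*k + 7)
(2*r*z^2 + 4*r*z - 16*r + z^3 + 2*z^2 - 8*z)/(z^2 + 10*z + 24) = (2*r*z - 4*r + z^2 - 2*z)/(z + 6)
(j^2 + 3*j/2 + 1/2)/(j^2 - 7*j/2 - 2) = (j + 1)/(j - 4)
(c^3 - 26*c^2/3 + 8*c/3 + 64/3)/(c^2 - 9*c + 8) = (3*c^2 - 2*c - 8)/(3*(c - 1))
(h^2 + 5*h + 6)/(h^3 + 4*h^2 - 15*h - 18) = (h^2 + 5*h + 6)/(h^3 + 4*h^2 - 15*h - 18)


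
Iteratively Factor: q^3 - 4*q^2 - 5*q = (q)*(q^2 - 4*q - 5) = q*(q + 1)*(q - 5)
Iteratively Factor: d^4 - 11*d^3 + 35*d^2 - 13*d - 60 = (d - 3)*(d^3 - 8*d^2 + 11*d + 20) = (d - 5)*(d - 3)*(d^2 - 3*d - 4) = (d - 5)*(d - 3)*(d + 1)*(d - 4)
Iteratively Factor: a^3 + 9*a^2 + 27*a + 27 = (a + 3)*(a^2 + 6*a + 9) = (a + 3)^2*(a + 3)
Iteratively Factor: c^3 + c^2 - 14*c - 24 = (c + 3)*(c^2 - 2*c - 8) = (c + 2)*(c + 3)*(c - 4)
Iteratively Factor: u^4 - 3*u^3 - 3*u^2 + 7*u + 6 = (u + 1)*(u^3 - 4*u^2 + u + 6) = (u - 2)*(u + 1)*(u^2 - 2*u - 3) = (u - 2)*(u + 1)^2*(u - 3)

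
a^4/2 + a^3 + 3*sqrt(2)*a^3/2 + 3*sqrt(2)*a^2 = a^2*(a/2 + 1)*(a + 3*sqrt(2))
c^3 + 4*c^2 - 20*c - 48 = (c - 4)*(c + 2)*(c + 6)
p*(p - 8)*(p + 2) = p^3 - 6*p^2 - 16*p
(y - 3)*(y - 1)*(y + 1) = y^3 - 3*y^2 - y + 3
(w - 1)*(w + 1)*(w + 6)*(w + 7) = w^4 + 13*w^3 + 41*w^2 - 13*w - 42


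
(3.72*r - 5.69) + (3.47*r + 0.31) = 7.19*r - 5.38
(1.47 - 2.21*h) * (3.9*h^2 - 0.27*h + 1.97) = -8.619*h^3 + 6.3297*h^2 - 4.7506*h + 2.8959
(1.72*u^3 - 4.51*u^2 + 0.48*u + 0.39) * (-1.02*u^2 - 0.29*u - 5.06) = -1.7544*u^5 + 4.1014*u^4 - 7.8849*u^3 + 22.2836*u^2 - 2.5419*u - 1.9734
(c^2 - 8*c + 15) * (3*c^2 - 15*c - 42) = 3*c^4 - 39*c^3 + 123*c^2 + 111*c - 630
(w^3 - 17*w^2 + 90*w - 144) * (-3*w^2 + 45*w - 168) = -3*w^5 + 96*w^4 - 1203*w^3 + 7338*w^2 - 21600*w + 24192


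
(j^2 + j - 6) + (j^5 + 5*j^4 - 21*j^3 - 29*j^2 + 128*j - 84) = j^5 + 5*j^4 - 21*j^3 - 28*j^2 + 129*j - 90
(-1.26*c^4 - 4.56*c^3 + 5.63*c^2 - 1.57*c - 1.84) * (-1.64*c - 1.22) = 2.0664*c^5 + 9.0156*c^4 - 3.67*c^3 - 4.2938*c^2 + 4.933*c + 2.2448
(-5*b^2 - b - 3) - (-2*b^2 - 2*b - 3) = -3*b^2 + b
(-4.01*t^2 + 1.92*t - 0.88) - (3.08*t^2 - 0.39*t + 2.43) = -7.09*t^2 + 2.31*t - 3.31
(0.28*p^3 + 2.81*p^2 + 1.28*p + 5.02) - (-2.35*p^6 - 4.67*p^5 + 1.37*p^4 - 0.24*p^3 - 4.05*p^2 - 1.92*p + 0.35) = 2.35*p^6 + 4.67*p^5 - 1.37*p^4 + 0.52*p^3 + 6.86*p^2 + 3.2*p + 4.67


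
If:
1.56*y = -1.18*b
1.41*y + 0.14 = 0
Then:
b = 0.13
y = -0.10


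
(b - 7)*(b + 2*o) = b^2 + 2*b*o - 7*b - 14*o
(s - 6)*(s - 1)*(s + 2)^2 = s^4 - 3*s^3 - 18*s^2 - 4*s + 24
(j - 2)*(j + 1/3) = j^2 - 5*j/3 - 2/3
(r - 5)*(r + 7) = r^2 + 2*r - 35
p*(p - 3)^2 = p^3 - 6*p^2 + 9*p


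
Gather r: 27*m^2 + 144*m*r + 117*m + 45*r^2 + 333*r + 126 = 27*m^2 + 117*m + 45*r^2 + r*(144*m + 333) + 126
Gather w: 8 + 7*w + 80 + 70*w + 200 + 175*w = 252*w + 288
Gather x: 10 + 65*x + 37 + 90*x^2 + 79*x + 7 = 90*x^2 + 144*x + 54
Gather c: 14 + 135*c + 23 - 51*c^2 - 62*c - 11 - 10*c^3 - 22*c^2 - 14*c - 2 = -10*c^3 - 73*c^2 + 59*c + 24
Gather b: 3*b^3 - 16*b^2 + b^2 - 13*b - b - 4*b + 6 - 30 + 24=3*b^3 - 15*b^2 - 18*b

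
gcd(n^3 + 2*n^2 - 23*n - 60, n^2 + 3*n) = n + 3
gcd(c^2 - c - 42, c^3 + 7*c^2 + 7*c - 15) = 1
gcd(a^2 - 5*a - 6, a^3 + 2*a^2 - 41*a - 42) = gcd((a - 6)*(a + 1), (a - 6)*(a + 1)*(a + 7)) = a^2 - 5*a - 6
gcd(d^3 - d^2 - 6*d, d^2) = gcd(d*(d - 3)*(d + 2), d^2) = d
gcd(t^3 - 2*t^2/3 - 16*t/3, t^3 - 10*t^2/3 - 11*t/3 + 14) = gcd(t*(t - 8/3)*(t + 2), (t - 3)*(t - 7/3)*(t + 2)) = t + 2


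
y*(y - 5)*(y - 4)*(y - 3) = y^4 - 12*y^3 + 47*y^2 - 60*y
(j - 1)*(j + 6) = j^2 + 5*j - 6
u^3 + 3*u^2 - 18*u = u*(u - 3)*(u + 6)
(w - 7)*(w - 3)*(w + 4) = w^3 - 6*w^2 - 19*w + 84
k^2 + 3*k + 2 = (k + 1)*(k + 2)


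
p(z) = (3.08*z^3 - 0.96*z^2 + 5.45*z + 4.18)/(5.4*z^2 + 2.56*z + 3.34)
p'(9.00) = 0.56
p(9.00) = 4.79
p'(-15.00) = 0.57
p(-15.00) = -9.06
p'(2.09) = 0.34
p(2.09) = 1.22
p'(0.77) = -0.27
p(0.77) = 1.08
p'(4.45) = 0.52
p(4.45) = 2.31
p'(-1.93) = 0.64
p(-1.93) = -1.73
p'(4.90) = 0.53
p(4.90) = 2.54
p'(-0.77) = 2.17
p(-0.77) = -0.44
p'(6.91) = 0.55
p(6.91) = 3.63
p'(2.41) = 0.39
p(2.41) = 1.34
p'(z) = (-10.8*z - 2.56)*(3.08*z^3 - 0.96*z^2 + 5.45*z + 4.18)/(5.4*z^2 + 2.56*z + 3.34)^2 + (9.24*z^2 - 1.92*z + 5.45)/(5.4*z^2 + 2.56*z + 3.34) = (16.632*z^4 + 15.7696*z^3 - 1.026*z^2 - 51.5568*z + 7.5022)/(29.16*z^4 + 27.648*z^3 + 42.6256*z^2 + 17.1008*z + 11.1556)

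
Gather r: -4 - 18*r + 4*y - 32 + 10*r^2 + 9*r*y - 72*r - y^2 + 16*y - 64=10*r^2 + r*(9*y - 90) - y^2 + 20*y - 100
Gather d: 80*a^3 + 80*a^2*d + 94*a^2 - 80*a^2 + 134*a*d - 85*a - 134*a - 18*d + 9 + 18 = 80*a^3 + 14*a^2 - 219*a + d*(80*a^2 + 134*a - 18) + 27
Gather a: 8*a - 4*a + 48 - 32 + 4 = 4*a + 20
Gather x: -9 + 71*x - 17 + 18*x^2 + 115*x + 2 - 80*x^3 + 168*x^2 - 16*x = -80*x^3 + 186*x^2 + 170*x - 24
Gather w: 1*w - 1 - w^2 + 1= -w^2 + w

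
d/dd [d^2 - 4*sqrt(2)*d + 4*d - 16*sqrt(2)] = 2*d - 4*sqrt(2) + 4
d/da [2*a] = 2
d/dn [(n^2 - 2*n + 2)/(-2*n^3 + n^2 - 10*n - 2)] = 2*(n^4 - 4*n^3 + 2*n^2 - 4*n + 12)/(4*n^6 - 4*n^5 + 41*n^4 - 12*n^3 + 96*n^2 + 40*n + 4)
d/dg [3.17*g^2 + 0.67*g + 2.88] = 6.34*g + 0.67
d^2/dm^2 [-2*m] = 0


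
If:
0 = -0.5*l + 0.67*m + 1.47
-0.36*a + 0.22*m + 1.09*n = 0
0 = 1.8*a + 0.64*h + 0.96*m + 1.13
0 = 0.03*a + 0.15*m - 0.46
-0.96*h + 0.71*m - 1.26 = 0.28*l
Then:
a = -2.16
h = -0.95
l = 7.63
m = 3.50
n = -1.42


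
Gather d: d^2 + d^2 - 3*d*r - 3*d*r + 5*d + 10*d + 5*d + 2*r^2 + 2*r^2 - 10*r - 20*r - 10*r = 2*d^2 + d*(20 - 6*r) + 4*r^2 - 40*r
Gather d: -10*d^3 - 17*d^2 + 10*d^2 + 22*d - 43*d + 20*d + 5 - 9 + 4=-10*d^3 - 7*d^2 - d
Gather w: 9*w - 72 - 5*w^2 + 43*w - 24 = -5*w^2 + 52*w - 96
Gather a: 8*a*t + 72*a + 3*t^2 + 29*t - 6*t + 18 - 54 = a*(8*t + 72) + 3*t^2 + 23*t - 36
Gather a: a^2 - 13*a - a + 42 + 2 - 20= a^2 - 14*a + 24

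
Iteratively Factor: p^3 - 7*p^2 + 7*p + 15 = (p - 3)*(p^2 - 4*p - 5) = (p - 5)*(p - 3)*(p + 1)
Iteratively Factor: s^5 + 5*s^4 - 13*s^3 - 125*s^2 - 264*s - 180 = (s + 2)*(s^4 + 3*s^3 - 19*s^2 - 87*s - 90) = (s + 2)*(s + 3)*(s^3 - 19*s - 30) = (s - 5)*(s + 2)*(s + 3)*(s^2 + 5*s + 6) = (s - 5)*(s + 2)^2*(s + 3)*(s + 3)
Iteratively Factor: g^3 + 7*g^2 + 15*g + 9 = (g + 3)*(g^2 + 4*g + 3) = (g + 1)*(g + 3)*(g + 3)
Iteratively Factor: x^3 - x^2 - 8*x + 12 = (x - 2)*(x^2 + x - 6) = (x - 2)^2*(x + 3)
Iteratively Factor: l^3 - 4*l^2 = (l - 4)*(l^2) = l*(l - 4)*(l)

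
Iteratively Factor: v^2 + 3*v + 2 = (v + 1)*(v + 2)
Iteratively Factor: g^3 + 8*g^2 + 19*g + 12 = (g + 1)*(g^2 + 7*g + 12) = (g + 1)*(g + 4)*(g + 3)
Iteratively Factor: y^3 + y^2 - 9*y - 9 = (y + 1)*(y^2 - 9) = (y + 1)*(y + 3)*(y - 3)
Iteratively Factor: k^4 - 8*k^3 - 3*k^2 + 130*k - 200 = (k + 4)*(k^3 - 12*k^2 + 45*k - 50) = (k - 5)*(k + 4)*(k^2 - 7*k + 10) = (k - 5)*(k - 2)*(k + 4)*(k - 5)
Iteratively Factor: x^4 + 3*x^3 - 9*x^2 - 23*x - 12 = (x + 4)*(x^3 - x^2 - 5*x - 3) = (x - 3)*(x + 4)*(x^2 + 2*x + 1) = (x - 3)*(x + 1)*(x + 4)*(x + 1)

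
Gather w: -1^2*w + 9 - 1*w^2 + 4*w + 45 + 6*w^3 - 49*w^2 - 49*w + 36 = 6*w^3 - 50*w^2 - 46*w + 90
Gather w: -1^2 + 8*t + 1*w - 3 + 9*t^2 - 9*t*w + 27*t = 9*t^2 + 35*t + w*(1 - 9*t) - 4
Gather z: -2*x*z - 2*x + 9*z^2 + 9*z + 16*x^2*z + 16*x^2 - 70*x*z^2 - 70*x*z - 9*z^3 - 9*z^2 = 16*x^2 - 70*x*z^2 - 2*x - 9*z^3 + z*(16*x^2 - 72*x + 9)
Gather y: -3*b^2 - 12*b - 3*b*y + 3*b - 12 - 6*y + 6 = -3*b^2 - 9*b + y*(-3*b - 6) - 6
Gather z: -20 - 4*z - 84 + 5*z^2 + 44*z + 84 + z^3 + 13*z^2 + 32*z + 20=z^3 + 18*z^2 + 72*z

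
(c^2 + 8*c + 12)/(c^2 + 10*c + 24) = (c + 2)/(c + 4)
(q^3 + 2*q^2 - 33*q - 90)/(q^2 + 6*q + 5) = (q^2 - 3*q - 18)/(q + 1)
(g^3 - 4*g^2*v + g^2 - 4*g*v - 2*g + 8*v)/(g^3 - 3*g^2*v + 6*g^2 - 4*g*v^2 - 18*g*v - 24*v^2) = (g^2 + g - 2)/(g^2 + g*v + 6*g + 6*v)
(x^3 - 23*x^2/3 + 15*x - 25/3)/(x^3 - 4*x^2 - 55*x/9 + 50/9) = 3*(3*x^2 - 8*x + 5)/(9*x^2 + 9*x - 10)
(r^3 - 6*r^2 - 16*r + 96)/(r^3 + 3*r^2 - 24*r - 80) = (r^2 - 10*r + 24)/(r^2 - r - 20)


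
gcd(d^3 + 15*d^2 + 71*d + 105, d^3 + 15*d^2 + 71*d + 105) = d^3 + 15*d^2 + 71*d + 105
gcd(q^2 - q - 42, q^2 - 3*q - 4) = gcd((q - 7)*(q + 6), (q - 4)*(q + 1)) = 1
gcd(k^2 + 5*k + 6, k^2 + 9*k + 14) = k + 2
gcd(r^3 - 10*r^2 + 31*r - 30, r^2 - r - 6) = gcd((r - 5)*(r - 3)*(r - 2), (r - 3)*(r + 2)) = r - 3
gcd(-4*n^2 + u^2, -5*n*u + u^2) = 1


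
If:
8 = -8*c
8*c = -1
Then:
No Solution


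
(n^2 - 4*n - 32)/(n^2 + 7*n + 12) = (n - 8)/(n + 3)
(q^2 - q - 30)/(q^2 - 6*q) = (q + 5)/q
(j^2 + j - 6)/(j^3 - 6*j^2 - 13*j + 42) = 1/(j - 7)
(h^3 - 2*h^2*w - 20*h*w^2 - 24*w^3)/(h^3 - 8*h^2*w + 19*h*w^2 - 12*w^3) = (h^3 - 2*h^2*w - 20*h*w^2 - 24*w^3)/(h^3 - 8*h^2*w + 19*h*w^2 - 12*w^3)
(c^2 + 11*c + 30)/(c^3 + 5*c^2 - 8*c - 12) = (c + 5)/(c^2 - c - 2)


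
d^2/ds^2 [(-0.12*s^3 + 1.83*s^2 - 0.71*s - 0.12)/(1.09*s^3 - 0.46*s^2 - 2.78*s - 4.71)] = (4.22811000000001*s^6 - 7.24305*s^5 + 26.30388*s^4 + 121.87461*s^3 - 74.92824*s^2 - 11.35998*s + 98.45217)/(1.295029*s^9 - 1.639578*s^8 - 9.216822*s^7 - 8.521837*s^6 + 37.676688*s^5 + 71.978352*s^4 + 14.918167*s^3 - 139.81635*s^2 - 185.015394*s - 104.487111)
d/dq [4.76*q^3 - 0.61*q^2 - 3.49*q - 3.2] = 14.28*q^2 - 1.22*q - 3.49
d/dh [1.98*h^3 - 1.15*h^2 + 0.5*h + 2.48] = 5.94*h^2 - 2.3*h + 0.5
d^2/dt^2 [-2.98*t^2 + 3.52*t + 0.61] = -5.96000000000000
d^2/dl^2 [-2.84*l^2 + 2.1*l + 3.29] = -5.68000000000000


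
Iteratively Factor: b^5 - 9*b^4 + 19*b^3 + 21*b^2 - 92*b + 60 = (b - 2)*(b^4 - 7*b^3 + 5*b^2 + 31*b - 30) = (b - 5)*(b - 2)*(b^3 - 2*b^2 - 5*b + 6) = (b - 5)*(b - 3)*(b - 2)*(b^2 + b - 2) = (b - 5)*(b - 3)*(b - 2)*(b + 2)*(b - 1)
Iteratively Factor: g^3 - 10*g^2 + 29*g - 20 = (g - 5)*(g^2 - 5*g + 4) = (g - 5)*(g - 4)*(g - 1)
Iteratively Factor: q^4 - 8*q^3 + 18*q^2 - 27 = (q - 3)*(q^3 - 5*q^2 + 3*q + 9) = (q - 3)^2*(q^2 - 2*q - 3) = (q - 3)^3*(q + 1)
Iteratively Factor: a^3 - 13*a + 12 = (a - 1)*(a^2 + a - 12) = (a - 3)*(a - 1)*(a + 4)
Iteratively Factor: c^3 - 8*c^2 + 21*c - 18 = (c - 3)*(c^2 - 5*c + 6) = (c - 3)*(c - 2)*(c - 3)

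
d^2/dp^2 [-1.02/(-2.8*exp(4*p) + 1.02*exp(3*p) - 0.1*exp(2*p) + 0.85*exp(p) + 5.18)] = ((-45.696*exp(3*p) + 9.3636*exp(2*p) - 0.408*exp(p) + 0.867)*(-2.8*exp(4*p) + 1.02*exp(3*p) - 0.1*exp(2*p) + 0.85*exp(p) + 5.18) - 1.02*(11.2*exp(3*p) - 3.06*exp(2*p) + 0.2*exp(p) - 0.85)*(22.4*exp(3*p) - 6.12*exp(2*p) + 0.4*exp(p) - 1.7)*exp(p))*exp(p)/(-2.8*exp(4*p) + 1.02*exp(3*p) - 0.1*exp(2*p) + 0.85*exp(p) + 5.18)^3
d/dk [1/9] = 0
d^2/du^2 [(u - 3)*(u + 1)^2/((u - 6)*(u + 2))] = 2*(19*u^3 + 99*u^2 + 288*u + 12)/(u^6 - 12*u^5 + 12*u^4 + 224*u^3 - 144*u^2 - 1728*u - 1728)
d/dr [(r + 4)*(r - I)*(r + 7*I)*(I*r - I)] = 4*I*r^3 + 9*r^2*(-2 + I) + 6*r*(-6 + I) + 24 + 21*I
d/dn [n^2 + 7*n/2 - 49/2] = 2*n + 7/2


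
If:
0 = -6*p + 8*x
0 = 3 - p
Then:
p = 3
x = 9/4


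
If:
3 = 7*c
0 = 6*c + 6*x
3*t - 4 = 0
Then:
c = 3/7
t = 4/3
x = -3/7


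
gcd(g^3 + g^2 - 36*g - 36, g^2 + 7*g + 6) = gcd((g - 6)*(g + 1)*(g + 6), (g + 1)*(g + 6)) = g^2 + 7*g + 6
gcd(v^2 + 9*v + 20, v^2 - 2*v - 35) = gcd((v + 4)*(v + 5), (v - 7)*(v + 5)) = v + 5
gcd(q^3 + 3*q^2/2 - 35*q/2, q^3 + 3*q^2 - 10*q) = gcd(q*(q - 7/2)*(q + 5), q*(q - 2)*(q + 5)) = q^2 + 5*q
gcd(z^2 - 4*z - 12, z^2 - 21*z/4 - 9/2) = z - 6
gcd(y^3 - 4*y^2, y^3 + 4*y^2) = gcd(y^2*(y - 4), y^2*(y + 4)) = y^2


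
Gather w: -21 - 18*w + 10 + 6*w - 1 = -12*w - 12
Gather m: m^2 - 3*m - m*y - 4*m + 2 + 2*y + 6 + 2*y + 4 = m^2 + m*(-y - 7) + 4*y + 12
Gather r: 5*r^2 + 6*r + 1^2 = 5*r^2 + 6*r + 1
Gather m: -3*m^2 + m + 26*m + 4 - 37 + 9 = -3*m^2 + 27*m - 24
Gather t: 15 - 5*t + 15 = 30 - 5*t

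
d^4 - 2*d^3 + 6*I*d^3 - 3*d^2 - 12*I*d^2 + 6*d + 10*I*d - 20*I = (d - 2)*(d - I)*(d + 2*I)*(d + 5*I)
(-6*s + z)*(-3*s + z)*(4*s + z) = 72*s^3 - 18*s^2*z - 5*s*z^2 + z^3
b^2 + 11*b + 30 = (b + 5)*(b + 6)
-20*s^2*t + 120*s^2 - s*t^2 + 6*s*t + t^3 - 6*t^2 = (-5*s + t)*(4*s + t)*(t - 6)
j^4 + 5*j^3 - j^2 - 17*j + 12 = (j - 1)^2*(j + 3)*(j + 4)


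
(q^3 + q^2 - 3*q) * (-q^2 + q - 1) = -q^5 + 3*q^3 - 4*q^2 + 3*q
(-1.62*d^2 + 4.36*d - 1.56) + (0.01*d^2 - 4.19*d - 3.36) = -1.61*d^2 + 0.17*d - 4.92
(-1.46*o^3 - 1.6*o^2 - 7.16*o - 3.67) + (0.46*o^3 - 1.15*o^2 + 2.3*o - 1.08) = -1.0*o^3 - 2.75*o^2 - 4.86*o - 4.75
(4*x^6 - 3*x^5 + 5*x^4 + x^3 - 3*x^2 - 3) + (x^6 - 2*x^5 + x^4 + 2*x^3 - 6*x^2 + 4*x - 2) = 5*x^6 - 5*x^5 + 6*x^4 + 3*x^3 - 9*x^2 + 4*x - 5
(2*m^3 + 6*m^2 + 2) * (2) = 4*m^3 + 12*m^2 + 4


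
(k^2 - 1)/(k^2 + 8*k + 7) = (k - 1)/(k + 7)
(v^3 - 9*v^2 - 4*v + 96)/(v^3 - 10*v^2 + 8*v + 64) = (v + 3)/(v + 2)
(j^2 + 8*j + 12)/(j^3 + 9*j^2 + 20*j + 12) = 1/(j + 1)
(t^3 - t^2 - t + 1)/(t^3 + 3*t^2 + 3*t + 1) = (t^2 - 2*t + 1)/(t^2 + 2*t + 1)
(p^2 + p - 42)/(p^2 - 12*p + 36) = (p + 7)/(p - 6)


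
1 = 1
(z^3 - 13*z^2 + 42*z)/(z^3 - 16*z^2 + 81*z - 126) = z/(z - 3)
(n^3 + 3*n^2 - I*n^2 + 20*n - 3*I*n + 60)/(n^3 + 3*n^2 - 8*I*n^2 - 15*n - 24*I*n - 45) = (n + 4*I)/(n - 3*I)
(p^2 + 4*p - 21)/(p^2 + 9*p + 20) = (p^2 + 4*p - 21)/(p^2 + 9*p + 20)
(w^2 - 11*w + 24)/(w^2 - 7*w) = (w^2 - 11*w + 24)/(w*(w - 7))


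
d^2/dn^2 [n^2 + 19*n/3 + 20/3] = 2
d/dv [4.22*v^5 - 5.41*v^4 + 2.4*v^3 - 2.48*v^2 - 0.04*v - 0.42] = 21.1*v^4 - 21.64*v^3 + 7.2*v^2 - 4.96*v - 0.04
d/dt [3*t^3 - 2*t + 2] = 9*t^2 - 2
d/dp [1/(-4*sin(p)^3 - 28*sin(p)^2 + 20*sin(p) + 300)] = (3*sin(p) - 1)*cos(p)/(4*(sin(p) - 3)^2*(sin(p) + 5)^3)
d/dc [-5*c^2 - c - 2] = -10*c - 1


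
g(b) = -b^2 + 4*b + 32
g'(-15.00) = 34.00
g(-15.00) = -253.00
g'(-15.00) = 34.00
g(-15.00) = -253.00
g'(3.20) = -2.40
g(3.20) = 34.56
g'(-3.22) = 10.44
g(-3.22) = 8.75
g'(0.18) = 3.64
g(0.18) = 32.69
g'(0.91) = 2.18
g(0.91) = 34.81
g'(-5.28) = 14.56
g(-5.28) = -17.00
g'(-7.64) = 19.28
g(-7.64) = -56.93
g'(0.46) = 3.08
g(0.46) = 33.63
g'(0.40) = 3.20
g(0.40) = 33.44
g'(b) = 4 - 2*b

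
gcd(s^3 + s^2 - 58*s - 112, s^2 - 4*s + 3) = 1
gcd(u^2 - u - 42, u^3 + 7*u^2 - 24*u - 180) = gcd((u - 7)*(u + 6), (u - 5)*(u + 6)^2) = u + 6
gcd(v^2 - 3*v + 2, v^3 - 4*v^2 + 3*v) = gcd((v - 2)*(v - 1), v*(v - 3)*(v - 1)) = v - 1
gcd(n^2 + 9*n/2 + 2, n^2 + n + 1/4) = n + 1/2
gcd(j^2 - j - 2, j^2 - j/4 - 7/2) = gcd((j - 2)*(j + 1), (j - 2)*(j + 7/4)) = j - 2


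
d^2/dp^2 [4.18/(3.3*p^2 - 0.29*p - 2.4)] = (91.0404*p^2 - 8.00052*p - 4.18*(6.6*p - 0.29)*(13.2*p - 0.58) - 66.2112)/(-3.3*p^2 + 0.29*p + 2.4)^3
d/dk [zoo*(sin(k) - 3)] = zoo*cos(k)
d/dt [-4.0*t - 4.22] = -4.00000000000000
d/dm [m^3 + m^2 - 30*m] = 3*m^2 + 2*m - 30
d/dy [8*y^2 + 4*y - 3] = 16*y + 4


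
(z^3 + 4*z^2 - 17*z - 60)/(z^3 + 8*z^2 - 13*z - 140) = (z + 3)/(z + 7)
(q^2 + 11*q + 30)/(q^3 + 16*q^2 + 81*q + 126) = (q + 5)/(q^2 + 10*q + 21)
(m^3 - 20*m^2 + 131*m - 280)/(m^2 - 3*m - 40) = (m^2 - 12*m + 35)/(m + 5)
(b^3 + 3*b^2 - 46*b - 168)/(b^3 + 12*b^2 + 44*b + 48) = (b - 7)/(b + 2)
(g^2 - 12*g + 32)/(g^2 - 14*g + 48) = (g - 4)/(g - 6)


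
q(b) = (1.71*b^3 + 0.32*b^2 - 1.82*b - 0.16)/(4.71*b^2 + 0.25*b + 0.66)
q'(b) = (-9.42*b - 0.25)*(1.71*b^3 + 0.32*b^2 - 1.82*b - 0.16)/(4.71*b^2 + 0.25*b + 0.66)^2 + (5.13*b^2 + 0.64*b - 1.82)/(4.71*b^2 + 0.25*b + 0.66) = (8.0541*b^4 + 0.855*b^3 + 12.038*b^2 + 1.9296*b - 1.1612)/(22.1841*b^4 + 2.355*b^3 + 6.2797*b^2 + 0.33*b + 0.4356)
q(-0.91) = 0.11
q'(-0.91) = 0.64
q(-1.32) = -0.13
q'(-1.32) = 0.55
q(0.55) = -0.35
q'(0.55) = 0.90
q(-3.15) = -0.96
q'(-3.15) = 0.40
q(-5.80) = -1.98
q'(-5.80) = 0.38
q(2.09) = 0.60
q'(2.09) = 0.46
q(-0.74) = 0.22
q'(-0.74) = 0.65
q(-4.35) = -1.43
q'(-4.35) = 0.39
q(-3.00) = -0.90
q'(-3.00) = 0.41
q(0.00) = -0.24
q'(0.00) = -2.67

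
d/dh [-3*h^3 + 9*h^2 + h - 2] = -9*h^2 + 18*h + 1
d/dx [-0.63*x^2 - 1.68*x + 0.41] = -1.26*x - 1.68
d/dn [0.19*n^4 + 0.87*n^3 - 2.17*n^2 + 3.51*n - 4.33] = 0.76*n^3 + 2.61*n^2 - 4.34*n + 3.51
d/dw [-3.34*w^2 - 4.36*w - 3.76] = -6.68*w - 4.36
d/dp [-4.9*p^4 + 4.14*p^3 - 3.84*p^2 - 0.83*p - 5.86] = -19.6*p^3 + 12.42*p^2 - 7.68*p - 0.83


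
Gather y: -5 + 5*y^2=5*y^2 - 5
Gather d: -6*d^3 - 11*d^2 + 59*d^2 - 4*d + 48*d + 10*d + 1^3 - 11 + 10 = -6*d^3 + 48*d^2 + 54*d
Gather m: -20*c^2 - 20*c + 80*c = -20*c^2 + 60*c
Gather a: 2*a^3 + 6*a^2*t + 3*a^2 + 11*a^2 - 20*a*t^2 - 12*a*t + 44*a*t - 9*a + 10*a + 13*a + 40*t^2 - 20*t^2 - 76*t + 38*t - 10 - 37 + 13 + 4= 2*a^3 + a^2*(6*t + 14) + a*(-20*t^2 + 32*t + 14) + 20*t^2 - 38*t - 30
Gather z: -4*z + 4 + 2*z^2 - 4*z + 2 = 2*z^2 - 8*z + 6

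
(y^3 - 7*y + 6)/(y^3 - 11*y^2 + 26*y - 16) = (y + 3)/(y - 8)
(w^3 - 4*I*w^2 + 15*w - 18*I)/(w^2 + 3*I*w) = w - 7*I - 6/w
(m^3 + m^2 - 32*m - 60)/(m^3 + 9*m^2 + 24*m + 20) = (m - 6)/(m + 2)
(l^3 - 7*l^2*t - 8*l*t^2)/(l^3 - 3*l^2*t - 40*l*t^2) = (l + t)/(l + 5*t)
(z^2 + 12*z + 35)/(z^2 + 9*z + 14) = (z + 5)/(z + 2)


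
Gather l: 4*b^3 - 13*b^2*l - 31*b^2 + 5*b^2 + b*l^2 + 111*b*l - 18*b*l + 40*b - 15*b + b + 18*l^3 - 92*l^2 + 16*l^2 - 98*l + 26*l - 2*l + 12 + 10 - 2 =4*b^3 - 26*b^2 + 26*b + 18*l^3 + l^2*(b - 76) + l*(-13*b^2 + 93*b - 74) + 20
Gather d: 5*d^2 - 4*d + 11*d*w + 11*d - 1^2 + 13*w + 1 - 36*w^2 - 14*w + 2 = 5*d^2 + d*(11*w + 7) - 36*w^2 - w + 2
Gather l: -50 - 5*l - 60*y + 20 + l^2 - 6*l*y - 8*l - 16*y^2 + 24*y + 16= l^2 + l*(-6*y - 13) - 16*y^2 - 36*y - 14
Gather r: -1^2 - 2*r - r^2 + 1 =-r^2 - 2*r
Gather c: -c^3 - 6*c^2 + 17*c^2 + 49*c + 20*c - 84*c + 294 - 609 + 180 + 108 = -c^3 + 11*c^2 - 15*c - 27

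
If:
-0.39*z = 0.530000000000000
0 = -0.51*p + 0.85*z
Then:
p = -2.26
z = -1.36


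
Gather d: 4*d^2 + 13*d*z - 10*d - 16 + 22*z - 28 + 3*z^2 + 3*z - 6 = 4*d^2 + d*(13*z - 10) + 3*z^2 + 25*z - 50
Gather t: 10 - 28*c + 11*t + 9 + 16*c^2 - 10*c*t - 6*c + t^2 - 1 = 16*c^2 - 34*c + t^2 + t*(11 - 10*c) + 18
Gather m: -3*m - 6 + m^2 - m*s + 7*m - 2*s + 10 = m^2 + m*(4 - s) - 2*s + 4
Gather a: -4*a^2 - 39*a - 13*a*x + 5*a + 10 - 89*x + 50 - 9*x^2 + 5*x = -4*a^2 + a*(-13*x - 34) - 9*x^2 - 84*x + 60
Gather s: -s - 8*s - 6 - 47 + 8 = -9*s - 45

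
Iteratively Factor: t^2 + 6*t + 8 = (t + 4)*(t + 2)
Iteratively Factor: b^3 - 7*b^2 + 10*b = (b - 2)*(b^2 - 5*b) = b*(b - 2)*(b - 5)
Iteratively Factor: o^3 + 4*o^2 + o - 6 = (o + 3)*(o^2 + o - 2) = (o + 2)*(o + 3)*(o - 1)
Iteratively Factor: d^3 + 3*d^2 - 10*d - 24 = (d + 2)*(d^2 + d - 12) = (d + 2)*(d + 4)*(d - 3)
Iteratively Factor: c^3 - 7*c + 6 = (c - 2)*(c^2 + 2*c - 3) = (c - 2)*(c - 1)*(c + 3)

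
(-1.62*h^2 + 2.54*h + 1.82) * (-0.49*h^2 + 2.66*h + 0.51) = 0.7938*h^4 - 5.5538*h^3 + 5.0384*h^2 + 6.1366*h + 0.9282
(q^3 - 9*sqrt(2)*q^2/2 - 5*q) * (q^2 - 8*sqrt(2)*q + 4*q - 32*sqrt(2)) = q^5 - 25*sqrt(2)*q^4/2 + 4*q^4 - 50*sqrt(2)*q^3 + 67*q^3 + 40*sqrt(2)*q^2 + 268*q^2 + 160*sqrt(2)*q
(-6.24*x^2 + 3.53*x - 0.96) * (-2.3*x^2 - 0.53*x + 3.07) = 14.352*x^4 - 4.8118*x^3 - 18.8197*x^2 + 11.3459*x - 2.9472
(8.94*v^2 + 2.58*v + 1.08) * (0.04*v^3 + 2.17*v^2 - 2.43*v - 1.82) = 0.3576*v^5 + 19.503*v^4 - 16.0824*v^3 - 20.1966*v^2 - 7.32*v - 1.9656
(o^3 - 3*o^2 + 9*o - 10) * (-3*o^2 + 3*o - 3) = -3*o^5 + 12*o^4 - 39*o^3 + 66*o^2 - 57*o + 30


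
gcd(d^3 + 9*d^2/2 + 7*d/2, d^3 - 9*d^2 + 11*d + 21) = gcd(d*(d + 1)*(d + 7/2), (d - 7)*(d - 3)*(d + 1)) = d + 1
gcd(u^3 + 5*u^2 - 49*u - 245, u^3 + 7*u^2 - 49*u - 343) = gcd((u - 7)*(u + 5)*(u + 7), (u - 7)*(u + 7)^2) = u^2 - 49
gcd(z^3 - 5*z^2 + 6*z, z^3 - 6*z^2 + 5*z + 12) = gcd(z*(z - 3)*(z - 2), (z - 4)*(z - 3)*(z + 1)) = z - 3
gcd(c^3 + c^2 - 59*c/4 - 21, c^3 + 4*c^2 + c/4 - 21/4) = c^2 + 5*c + 21/4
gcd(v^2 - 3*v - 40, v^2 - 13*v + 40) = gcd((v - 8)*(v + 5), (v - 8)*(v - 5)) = v - 8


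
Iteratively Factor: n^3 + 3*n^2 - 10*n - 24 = (n + 2)*(n^2 + n - 12) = (n - 3)*(n + 2)*(n + 4)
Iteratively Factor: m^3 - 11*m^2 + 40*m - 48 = (m - 3)*(m^2 - 8*m + 16) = (m - 4)*(m - 3)*(m - 4)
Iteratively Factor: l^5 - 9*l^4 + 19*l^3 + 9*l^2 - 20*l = (l - 5)*(l^4 - 4*l^3 - l^2 + 4*l) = (l - 5)*(l - 4)*(l^3 - l) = (l - 5)*(l - 4)*(l + 1)*(l^2 - l) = (l - 5)*(l - 4)*(l - 1)*(l + 1)*(l)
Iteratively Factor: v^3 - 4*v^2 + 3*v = (v - 1)*(v^2 - 3*v) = (v - 3)*(v - 1)*(v)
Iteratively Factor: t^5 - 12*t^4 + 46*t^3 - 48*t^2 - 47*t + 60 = (t - 4)*(t^4 - 8*t^3 + 14*t^2 + 8*t - 15) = (t - 4)*(t + 1)*(t^3 - 9*t^2 + 23*t - 15) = (t - 4)*(t - 3)*(t + 1)*(t^2 - 6*t + 5) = (t - 5)*(t - 4)*(t - 3)*(t + 1)*(t - 1)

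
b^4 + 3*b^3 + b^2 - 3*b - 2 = (b - 1)*(b + 1)^2*(b + 2)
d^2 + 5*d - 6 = (d - 1)*(d + 6)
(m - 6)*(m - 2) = m^2 - 8*m + 12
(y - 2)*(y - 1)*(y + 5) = y^3 + 2*y^2 - 13*y + 10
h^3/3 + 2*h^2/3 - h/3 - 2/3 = (h/3 + 1/3)*(h - 1)*(h + 2)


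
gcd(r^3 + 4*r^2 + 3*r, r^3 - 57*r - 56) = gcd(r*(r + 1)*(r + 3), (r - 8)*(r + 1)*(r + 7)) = r + 1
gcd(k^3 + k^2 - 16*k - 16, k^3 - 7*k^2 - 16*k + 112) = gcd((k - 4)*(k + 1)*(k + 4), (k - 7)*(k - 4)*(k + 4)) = k^2 - 16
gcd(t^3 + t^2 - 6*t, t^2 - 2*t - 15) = t + 3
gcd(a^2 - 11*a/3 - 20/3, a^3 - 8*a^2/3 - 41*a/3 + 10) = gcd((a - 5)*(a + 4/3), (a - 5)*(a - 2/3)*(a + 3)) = a - 5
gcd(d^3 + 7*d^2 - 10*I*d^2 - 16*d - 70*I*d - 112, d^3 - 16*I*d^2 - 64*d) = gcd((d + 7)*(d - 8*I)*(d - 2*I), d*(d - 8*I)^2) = d - 8*I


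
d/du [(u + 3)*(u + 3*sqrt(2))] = 2*u + 3 + 3*sqrt(2)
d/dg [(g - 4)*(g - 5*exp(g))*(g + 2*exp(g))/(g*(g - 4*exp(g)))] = (g^4*exp(g) + g^4 - 20*g^3*exp(2*g) - 12*g^3*exp(g) + 40*g^2*exp(3*g) + 102*g^2*exp(2*g) + 4*g^2*exp(g) - 160*g*exp(3*g) - 80*g*exp(2*g) + 160*exp(3*g))/(g^2*(g^2 - 8*g*exp(g) + 16*exp(2*g)))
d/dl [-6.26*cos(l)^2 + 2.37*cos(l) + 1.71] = (12.52*cos(l) - 2.37)*sin(l)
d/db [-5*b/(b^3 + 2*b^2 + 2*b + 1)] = 5*(2*b^3 + 2*b^2 - 1)/(b^6 + 4*b^5 + 8*b^4 + 10*b^3 + 8*b^2 + 4*b + 1)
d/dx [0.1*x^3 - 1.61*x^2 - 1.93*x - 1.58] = 0.3*x^2 - 3.22*x - 1.93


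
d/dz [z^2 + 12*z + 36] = 2*z + 12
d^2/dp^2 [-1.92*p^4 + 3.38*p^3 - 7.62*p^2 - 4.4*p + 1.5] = -23.04*p^2 + 20.28*p - 15.24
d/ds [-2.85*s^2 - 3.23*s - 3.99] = -5.7*s - 3.23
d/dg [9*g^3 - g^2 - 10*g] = 27*g^2 - 2*g - 10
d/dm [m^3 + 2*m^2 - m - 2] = 3*m^2 + 4*m - 1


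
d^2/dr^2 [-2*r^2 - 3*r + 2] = -4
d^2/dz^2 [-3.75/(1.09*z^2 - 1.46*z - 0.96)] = (-8.91075*z^2 + 11.9355*z + 3.75*(2.18*z - 1.46)*(4.36*z - 2.92) + 7.848)/(-1.09*z^2 + 1.46*z + 0.96)^3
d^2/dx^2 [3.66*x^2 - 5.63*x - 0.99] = 7.32000000000000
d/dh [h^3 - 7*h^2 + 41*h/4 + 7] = 3*h^2 - 14*h + 41/4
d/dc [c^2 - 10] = 2*c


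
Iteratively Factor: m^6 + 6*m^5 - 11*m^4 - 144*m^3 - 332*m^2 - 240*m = (m + 3)*(m^5 + 3*m^4 - 20*m^3 - 84*m^2 - 80*m) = m*(m + 3)*(m^4 + 3*m^3 - 20*m^2 - 84*m - 80) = m*(m - 5)*(m + 3)*(m^3 + 8*m^2 + 20*m + 16) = m*(m - 5)*(m + 2)*(m + 3)*(m^2 + 6*m + 8) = m*(m - 5)*(m + 2)*(m + 3)*(m + 4)*(m + 2)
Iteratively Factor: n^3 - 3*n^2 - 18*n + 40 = (n - 2)*(n^2 - n - 20) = (n - 5)*(n - 2)*(n + 4)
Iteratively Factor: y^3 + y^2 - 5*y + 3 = (y - 1)*(y^2 + 2*y - 3) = (y - 1)*(y + 3)*(y - 1)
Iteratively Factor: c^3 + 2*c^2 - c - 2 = (c - 1)*(c^2 + 3*c + 2) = (c - 1)*(c + 1)*(c + 2)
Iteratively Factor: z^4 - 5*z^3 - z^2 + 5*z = (z)*(z^3 - 5*z^2 - z + 5) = z*(z - 5)*(z^2 - 1) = z*(z - 5)*(z + 1)*(z - 1)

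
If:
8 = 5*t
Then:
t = 8/5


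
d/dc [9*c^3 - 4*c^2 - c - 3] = 27*c^2 - 8*c - 1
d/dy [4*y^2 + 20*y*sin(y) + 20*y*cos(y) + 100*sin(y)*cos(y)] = 20*sqrt(2)*y*cos(y + pi/4) + 8*y + 20*sqrt(2)*sin(y + pi/4) + 100*cos(2*y)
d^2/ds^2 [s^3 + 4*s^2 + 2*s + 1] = 6*s + 8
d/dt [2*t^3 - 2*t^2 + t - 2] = 6*t^2 - 4*t + 1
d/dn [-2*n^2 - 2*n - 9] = -4*n - 2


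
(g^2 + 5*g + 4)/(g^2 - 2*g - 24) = (g + 1)/(g - 6)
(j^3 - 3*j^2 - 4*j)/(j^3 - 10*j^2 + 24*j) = (j + 1)/(j - 6)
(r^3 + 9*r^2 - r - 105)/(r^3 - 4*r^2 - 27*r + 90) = (r + 7)/(r - 6)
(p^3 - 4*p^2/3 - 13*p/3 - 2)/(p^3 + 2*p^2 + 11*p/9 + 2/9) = 3*(p - 3)/(3*p + 1)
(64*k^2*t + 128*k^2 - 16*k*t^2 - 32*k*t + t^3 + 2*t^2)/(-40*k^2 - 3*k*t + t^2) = (-8*k*t - 16*k + t^2 + 2*t)/(5*k + t)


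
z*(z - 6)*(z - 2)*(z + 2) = z^4 - 6*z^3 - 4*z^2 + 24*z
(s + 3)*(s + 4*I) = s^2 + 3*s + 4*I*s + 12*I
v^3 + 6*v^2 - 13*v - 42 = (v - 3)*(v + 2)*(v + 7)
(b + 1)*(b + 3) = b^2 + 4*b + 3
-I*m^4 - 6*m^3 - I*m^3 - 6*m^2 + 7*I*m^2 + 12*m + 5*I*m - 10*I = (m + 2)*(m - 5*I)*(m - I)*(-I*m + I)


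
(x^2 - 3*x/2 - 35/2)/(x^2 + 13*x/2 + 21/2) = (x - 5)/(x + 3)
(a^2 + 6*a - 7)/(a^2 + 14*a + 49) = (a - 1)/(a + 7)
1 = 1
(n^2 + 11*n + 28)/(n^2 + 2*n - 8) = (n + 7)/(n - 2)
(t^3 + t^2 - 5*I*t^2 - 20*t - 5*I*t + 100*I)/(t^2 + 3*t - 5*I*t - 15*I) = (t^2 + t - 20)/(t + 3)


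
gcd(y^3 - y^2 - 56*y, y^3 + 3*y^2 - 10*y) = y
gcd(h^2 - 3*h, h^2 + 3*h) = h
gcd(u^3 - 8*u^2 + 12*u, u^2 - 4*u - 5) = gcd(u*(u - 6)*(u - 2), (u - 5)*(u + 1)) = 1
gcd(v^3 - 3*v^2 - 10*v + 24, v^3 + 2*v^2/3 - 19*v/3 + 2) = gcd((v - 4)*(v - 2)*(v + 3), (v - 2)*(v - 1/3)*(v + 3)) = v^2 + v - 6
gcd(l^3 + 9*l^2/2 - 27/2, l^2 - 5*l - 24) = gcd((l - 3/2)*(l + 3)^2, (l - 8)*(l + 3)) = l + 3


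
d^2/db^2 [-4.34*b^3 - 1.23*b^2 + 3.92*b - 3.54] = -26.04*b - 2.46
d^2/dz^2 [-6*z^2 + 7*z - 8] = -12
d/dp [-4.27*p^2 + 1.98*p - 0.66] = 1.98 - 8.54*p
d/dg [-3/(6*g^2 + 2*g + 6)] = 3*(6*g + 1)/(2*(3*g^2 + g + 3)^2)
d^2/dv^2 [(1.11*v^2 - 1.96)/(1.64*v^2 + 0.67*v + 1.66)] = (-3.5527136788005e-15*v^4 - 2.439336*v^3 - 49.76088*v^2 - 12.921888*v + 15.029552)/(4.410944*v^6 + 5.406096*v^5 + 15.602796*v^4 + 11.244811*v^3 + 15.793074*v^2 + 5.538756*v + 4.574296)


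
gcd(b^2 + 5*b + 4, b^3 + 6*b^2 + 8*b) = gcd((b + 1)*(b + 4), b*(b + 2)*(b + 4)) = b + 4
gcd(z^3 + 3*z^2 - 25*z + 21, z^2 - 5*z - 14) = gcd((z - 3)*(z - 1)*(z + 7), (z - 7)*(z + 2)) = 1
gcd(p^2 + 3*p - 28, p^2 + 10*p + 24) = 1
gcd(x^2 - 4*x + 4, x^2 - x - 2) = x - 2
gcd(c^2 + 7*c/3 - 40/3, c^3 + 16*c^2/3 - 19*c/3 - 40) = c^2 + 7*c/3 - 40/3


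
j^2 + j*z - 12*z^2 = (j - 3*z)*(j + 4*z)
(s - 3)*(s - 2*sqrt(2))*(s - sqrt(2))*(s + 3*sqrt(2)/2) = s^4 - 3*s^3 - 3*sqrt(2)*s^3/2 - 5*s^2 + 9*sqrt(2)*s^2/2 + 6*sqrt(2)*s + 15*s - 18*sqrt(2)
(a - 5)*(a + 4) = a^2 - a - 20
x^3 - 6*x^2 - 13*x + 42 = (x - 7)*(x - 2)*(x + 3)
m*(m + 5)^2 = m^3 + 10*m^2 + 25*m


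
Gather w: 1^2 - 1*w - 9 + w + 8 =0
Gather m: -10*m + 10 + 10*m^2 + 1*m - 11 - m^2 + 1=9*m^2 - 9*m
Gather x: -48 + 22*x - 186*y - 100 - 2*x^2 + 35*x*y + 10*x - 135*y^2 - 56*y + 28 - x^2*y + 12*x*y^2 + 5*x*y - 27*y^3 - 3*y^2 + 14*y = x^2*(-y - 2) + x*(12*y^2 + 40*y + 32) - 27*y^3 - 138*y^2 - 228*y - 120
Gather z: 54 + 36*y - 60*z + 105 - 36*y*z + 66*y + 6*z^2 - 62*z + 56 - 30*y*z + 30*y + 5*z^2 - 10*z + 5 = 132*y + 11*z^2 + z*(-66*y - 132) + 220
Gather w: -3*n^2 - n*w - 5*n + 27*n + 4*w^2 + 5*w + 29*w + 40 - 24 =-3*n^2 + 22*n + 4*w^2 + w*(34 - n) + 16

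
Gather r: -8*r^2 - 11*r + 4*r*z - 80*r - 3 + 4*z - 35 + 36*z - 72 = -8*r^2 + r*(4*z - 91) + 40*z - 110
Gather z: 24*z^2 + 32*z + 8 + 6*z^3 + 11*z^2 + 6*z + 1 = 6*z^3 + 35*z^2 + 38*z + 9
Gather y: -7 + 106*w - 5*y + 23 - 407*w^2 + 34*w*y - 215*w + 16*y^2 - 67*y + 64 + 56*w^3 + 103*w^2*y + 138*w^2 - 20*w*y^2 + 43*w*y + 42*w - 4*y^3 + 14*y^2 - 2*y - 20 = 56*w^3 - 269*w^2 - 67*w - 4*y^3 + y^2*(30 - 20*w) + y*(103*w^2 + 77*w - 74) + 60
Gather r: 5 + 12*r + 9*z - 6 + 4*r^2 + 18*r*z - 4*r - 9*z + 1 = 4*r^2 + r*(18*z + 8)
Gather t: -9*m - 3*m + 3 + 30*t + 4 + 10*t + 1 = -12*m + 40*t + 8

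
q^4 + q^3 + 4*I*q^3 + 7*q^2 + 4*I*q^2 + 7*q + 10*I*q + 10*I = (q + 1)*(q - 2*I)*(q + I)*(q + 5*I)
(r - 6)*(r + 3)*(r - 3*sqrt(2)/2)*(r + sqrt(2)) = r^4 - 3*r^3 - sqrt(2)*r^3/2 - 21*r^2 + 3*sqrt(2)*r^2/2 + 9*r + 9*sqrt(2)*r + 54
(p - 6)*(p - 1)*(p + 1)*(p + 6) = p^4 - 37*p^2 + 36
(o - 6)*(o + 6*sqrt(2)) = o^2 - 6*o + 6*sqrt(2)*o - 36*sqrt(2)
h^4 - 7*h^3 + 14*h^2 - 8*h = h*(h - 4)*(h - 2)*(h - 1)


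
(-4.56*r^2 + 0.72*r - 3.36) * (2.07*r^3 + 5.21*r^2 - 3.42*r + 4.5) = -9.4392*r^5 - 22.2672*r^4 + 12.3912*r^3 - 40.488*r^2 + 14.7312*r - 15.12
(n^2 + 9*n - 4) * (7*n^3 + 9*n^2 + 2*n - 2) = 7*n^5 + 72*n^4 + 55*n^3 - 20*n^2 - 26*n + 8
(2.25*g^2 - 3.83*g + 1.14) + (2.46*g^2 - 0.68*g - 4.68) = 4.71*g^2 - 4.51*g - 3.54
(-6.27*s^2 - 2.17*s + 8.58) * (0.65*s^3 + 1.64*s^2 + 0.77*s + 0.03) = -4.0755*s^5 - 11.6933*s^4 - 2.8097*s^3 + 12.2122*s^2 + 6.5415*s + 0.2574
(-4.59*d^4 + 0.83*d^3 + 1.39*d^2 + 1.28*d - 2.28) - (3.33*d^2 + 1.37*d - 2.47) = -4.59*d^4 + 0.83*d^3 - 1.94*d^2 - 0.0900000000000001*d + 0.19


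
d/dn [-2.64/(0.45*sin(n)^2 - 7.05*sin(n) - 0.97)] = (2.376*sin(n) - 18.612)*cos(n)/(-0.45*sin(n)^2 + 7.05*sin(n) + 0.97)^2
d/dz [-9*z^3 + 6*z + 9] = 6 - 27*z^2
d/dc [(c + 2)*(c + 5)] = 2*c + 7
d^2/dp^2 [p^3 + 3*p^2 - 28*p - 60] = 6*p + 6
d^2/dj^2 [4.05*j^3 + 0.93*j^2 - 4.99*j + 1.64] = 24.3*j + 1.86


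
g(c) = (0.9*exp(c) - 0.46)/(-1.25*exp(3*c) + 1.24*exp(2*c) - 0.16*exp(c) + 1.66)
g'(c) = (0.9*exp(c) - 0.46)*(3.75*exp(3*c) - 2.48*exp(2*c) + 0.16*exp(c))/(-1.25*exp(3*c) + 1.24*exp(2*c) - 0.16*exp(c) + 1.66)^2 + 0.9*exp(c)/(-1.25*exp(3*c) + 1.24*exp(2*c) - 0.16*exp(c) + 1.66)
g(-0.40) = 0.08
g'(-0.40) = 0.35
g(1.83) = -0.02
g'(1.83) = 0.04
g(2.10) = -0.01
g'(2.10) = 0.02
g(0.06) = 0.36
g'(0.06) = 1.16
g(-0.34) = 0.10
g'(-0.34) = 0.38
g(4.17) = -0.00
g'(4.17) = 0.00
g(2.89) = -0.00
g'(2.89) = 0.00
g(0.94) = -0.16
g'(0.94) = 0.45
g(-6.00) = -0.28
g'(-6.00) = 0.00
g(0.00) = 0.30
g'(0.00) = 0.89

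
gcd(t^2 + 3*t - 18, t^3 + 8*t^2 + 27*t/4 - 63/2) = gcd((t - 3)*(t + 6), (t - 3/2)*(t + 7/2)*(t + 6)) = t + 6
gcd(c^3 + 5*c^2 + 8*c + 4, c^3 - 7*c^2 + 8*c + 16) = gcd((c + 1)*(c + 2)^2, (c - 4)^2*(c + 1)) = c + 1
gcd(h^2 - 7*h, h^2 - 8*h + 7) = h - 7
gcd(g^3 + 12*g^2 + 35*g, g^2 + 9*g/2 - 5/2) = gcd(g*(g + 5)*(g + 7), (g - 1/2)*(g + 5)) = g + 5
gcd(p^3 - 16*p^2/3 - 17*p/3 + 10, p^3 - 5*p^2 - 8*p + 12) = p^2 - 7*p + 6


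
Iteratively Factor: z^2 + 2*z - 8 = (z - 2)*(z + 4)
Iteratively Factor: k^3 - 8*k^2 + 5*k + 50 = (k - 5)*(k^2 - 3*k - 10) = (k - 5)*(k + 2)*(k - 5)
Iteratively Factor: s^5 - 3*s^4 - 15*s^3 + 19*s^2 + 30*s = (s - 5)*(s^4 + 2*s^3 - 5*s^2 - 6*s) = (s - 5)*(s + 1)*(s^3 + s^2 - 6*s) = (s - 5)*(s + 1)*(s + 3)*(s^2 - 2*s) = (s - 5)*(s - 2)*(s + 1)*(s + 3)*(s)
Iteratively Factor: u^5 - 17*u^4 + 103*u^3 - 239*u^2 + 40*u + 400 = (u - 4)*(u^4 - 13*u^3 + 51*u^2 - 35*u - 100) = (u - 4)*(u + 1)*(u^3 - 14*u^2 + 65*u - 100) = (u - 5)*(u - 4)*(u + 1)*(u^2 - 9*u + 20) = (u - 5)*(u - 4)^2*(u + 1)*(u - 5)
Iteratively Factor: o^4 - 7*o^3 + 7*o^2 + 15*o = (o + 1)*(o^3 - 8*o^2 + 15*o) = (o - 5)*(o + 1)*(o^2 - 3*o) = o*(o - 5)*(o + 1)*(o - 3)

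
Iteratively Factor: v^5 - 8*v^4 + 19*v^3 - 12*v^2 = (v)*(v^4 - 8*v^3 + 19*v^2 - 12*v) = v*(v - 4)*(v^3 - 4*v^2 + 3*v) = v*(v - 4)*(v - 1)*(v^2 - 3*v) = v^2*(v - 4)*(v - 1)*(v - 3)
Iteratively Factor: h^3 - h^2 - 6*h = (h)*(h^2 - h - 6) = h*(h - 3)*(h + 2)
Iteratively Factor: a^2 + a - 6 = (a + 3)*(a - 2)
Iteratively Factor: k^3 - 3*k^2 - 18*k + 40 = (k + 4)*(k^2 - 7*k + 10) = (k - 5)*(k + 4)*(k - 2)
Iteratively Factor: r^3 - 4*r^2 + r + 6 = (r + 1)*(r^2 - 5*r + 6) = (r - 2)*(r + 1)*(r - 3)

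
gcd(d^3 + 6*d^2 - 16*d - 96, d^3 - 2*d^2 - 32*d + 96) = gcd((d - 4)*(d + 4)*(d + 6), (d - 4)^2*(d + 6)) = d^2 + 2*d - 24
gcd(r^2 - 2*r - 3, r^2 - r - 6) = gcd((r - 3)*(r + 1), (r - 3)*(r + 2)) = r - 3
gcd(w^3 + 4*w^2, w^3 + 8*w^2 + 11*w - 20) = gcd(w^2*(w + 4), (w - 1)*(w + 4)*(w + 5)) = w + 4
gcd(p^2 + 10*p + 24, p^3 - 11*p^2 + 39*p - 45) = 1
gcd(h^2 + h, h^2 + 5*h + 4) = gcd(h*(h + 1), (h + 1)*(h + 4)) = h + 1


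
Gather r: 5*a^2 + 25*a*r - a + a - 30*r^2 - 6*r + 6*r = 5*a^2 + 25*a*r - 30*r^2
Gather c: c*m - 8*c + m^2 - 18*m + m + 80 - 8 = c*(m - 8) + m^2 - 17*m + 72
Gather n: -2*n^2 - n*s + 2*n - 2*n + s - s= -2*n^2 - n*s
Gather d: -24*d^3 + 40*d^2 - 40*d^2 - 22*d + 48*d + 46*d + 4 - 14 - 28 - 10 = -24*d^3 + 72*d - 48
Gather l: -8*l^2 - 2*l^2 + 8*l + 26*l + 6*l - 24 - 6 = -10*l^2 + 40*l - 30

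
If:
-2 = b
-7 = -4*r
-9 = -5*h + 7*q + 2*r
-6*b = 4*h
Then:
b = -2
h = 3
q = 5/14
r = 7/4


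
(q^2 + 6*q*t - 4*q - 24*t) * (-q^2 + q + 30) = -q^4 - 6*q^3*t + 5*q^3 + 30*q^2*t + 26*q^2 + 156*q*t - 120*q - 720*t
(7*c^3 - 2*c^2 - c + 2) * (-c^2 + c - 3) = -7*c^5 + 9*c^4 - 22*c^3 + 3*c^2 + 5*c - 6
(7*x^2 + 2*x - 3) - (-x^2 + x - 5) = 8*x^2 + x + 2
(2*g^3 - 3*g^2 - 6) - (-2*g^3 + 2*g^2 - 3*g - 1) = 4*g^3 - 5*g^2 + 3*g - 5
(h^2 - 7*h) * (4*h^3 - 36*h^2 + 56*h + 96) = 4*h^5 - 64*h^4 + 308*h^3 - 296*h^2 - 672*h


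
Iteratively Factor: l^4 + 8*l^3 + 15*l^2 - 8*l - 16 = (l + 4)*(l^3 + 4*l^2 - l - 4) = (l - 1)*(l + 4)*(l^2 + 5*l + 4) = (l - 1)*(l + 4)^2*(l + 1)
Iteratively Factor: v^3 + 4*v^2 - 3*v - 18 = (v - 2)*(v^2 + 6*v + 9) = (v - 2)*(v + 3)*(v + 3)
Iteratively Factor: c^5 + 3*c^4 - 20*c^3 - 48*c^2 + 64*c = (c - 4)*(c^4 + 7*c^3 + 8*c^2 - 16*c) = c*(c - 4)*(c^3 + 7*c^2 + 8*c - 16) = c*(c - 4)*(c + 4)*(c^2 + 3*c - 4) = c*(c - 4)*(c - 1)*(c + 4)*(c + 4)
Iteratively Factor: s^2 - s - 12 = (s + 3)*(s - 4)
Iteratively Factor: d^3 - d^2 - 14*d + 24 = (d - 3)*(d^2 + 2*d - 8) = (d - 3)*(d - 2)*(d + 4)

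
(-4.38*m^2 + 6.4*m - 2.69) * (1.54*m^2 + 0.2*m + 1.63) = -6.7452*m^4 + 8.98*m^3 - 10.002*m^2 + 9.894*m - 4.3847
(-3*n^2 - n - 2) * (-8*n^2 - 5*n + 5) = 24*n^4 + 23*n^3 + 6*n^2 + 5*n - 10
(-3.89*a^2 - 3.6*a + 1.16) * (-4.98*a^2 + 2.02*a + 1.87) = 19.3722*a^4 + 10.0702*a^3 - 20.3231*a^2 - 4.3888*a + 2.1692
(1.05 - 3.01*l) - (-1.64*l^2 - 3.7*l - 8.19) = 1.64*l^2 + 0.69*l + 9.24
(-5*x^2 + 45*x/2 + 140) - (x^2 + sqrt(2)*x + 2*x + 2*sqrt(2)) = -6*x^2 - sqrt(2)*x + 41*x/2 - 2*sqrt(2) + 140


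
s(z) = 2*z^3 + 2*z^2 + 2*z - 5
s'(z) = 6*z^2 + 4*z + 2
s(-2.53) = -29.65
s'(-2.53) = 30.29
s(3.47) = 109.59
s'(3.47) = 88.13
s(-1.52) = -10.44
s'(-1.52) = 9.78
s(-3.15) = -53.97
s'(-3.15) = 48.94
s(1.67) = 13.23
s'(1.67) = 25.41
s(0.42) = -3.66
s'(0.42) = 4.74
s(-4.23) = -129.05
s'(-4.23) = 92.44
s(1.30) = 5.37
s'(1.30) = 17.34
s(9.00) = 1633.00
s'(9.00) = 524.00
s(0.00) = -5.00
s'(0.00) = 2.00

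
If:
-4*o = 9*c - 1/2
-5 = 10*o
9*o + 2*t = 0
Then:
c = 5/18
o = -1/2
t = 9/4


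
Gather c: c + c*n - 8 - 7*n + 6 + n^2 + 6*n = c*(n + 1) + n^2 - n - 2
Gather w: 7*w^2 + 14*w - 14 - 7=7*w^2 + 14*w - 21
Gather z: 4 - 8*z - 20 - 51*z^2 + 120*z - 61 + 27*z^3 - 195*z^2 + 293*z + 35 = 27*z^3 - 246*z^2 + 405*z - 42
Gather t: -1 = -1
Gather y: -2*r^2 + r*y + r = -2*r^2 + r*y + r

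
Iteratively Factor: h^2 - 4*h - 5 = (h - 5)*(h + 1)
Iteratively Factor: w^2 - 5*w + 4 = (w - 1)*(w - 4)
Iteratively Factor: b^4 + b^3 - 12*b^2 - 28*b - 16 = (b + 2)*(b^3 - b^2 - 10*b - 8) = (b + 1)*(b + 2)*(b^2 - 2*b - 8) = (b + 1)*(b + 2)^2*(b - 4)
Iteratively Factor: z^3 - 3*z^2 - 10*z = (z)*(z^2 - 3*z - 10) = z*(z - 5)*(z + 2)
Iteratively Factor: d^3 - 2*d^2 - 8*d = (d - 4)*(d^2 + 2*d) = d*(d - 4)*(d + 2)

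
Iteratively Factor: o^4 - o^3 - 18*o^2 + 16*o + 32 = (o + 1)*(o^3 - 2*o^2 - 16*o + 32) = (o - 4)*(o + 1)*(o^2 + 2*o - 8) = (o - 4)*(o - 2)*(o + 1)*(o + 4)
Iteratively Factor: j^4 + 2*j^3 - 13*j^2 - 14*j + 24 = (j - 3)*(j^3 + 5*j^2 + 2*j - 8) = (j - 3)*(j + 2)*(j^2 + 3*j - 4) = (j - 3)*(j + 2)*(j + 4)*(j - 1)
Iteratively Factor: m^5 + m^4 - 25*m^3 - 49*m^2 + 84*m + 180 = (m + 2)*(m^4 - m^3 - 23*m^2 - 3*m + 90) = (m - 2)*(m + 2)*(m^3 + m^2 - 21*m - 45) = (m - 2)*(m + 2)*(m + 3)*(m^2 - 2*m - 15) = (m - 2)*(m + 2)*(m + 3)^2*(m - 5)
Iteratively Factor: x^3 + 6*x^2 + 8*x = (x)*(x^2 + 6*x + 8) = x*(x + 4)*(x + 2)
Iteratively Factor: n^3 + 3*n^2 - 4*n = (n + 4)*(n^2 - n) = n*(n + 4)*(n - 1)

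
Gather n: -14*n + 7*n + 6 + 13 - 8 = 11 - 7*n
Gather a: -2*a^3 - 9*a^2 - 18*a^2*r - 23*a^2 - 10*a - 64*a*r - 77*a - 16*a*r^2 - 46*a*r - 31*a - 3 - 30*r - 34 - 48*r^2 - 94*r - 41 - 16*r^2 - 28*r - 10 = -2*a^3 + a^2*(-18*r - 32) + a*(-16*r^2 - 110*r - 118) - 64*r^2 - 152*r - 88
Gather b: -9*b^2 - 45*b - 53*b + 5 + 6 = -9*b^2 - 98*b + 11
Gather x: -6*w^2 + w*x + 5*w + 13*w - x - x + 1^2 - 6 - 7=-6*w^2 + 18*w + x*(w - 2) - 12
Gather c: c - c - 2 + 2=0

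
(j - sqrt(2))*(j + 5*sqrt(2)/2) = j^2 + 3*sqrt(2)*j/2 - 5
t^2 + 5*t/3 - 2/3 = (t - 1/3)*(t + 2)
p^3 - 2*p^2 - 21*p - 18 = (p - 6)*(p + 1)*(p + 3)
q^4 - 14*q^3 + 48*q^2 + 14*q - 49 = (q - 7)^2*(q - 1)*(q + 1)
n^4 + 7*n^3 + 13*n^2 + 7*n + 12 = (n + 3)*(n + 4)*(-I*n + 1)*(I*n + 1)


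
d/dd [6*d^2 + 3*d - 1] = 12*d + 3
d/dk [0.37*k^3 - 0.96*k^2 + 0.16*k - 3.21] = 1.11*k^2 - 1.92*k + 0.16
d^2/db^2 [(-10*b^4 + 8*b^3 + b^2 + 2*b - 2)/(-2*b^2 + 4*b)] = 2*(5*b^6 - 30*b^5 + 60*b^4 - 18*b^3 + 3*b^2 - 6*b + 4)/(b^3*(b^3 - 6*b^2 + 12*b - 8))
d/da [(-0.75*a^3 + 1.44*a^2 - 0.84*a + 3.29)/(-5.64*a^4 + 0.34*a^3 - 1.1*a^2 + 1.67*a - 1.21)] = (-4.23*a^6 + 16.2432*a^5 - 13.8774*a^4 + 72.2886*a^3 + 0.8475*a^2 + 3.7532*a - 4.4779)/(31.8096*a^8 - 3.8352*a^7 + 12.5236*a^6 - 19.5856*a^5 + 15.9944*a^4 - 4.4968*a^3 + 5.4509*a^2 - 4.0414*a + 1.4641)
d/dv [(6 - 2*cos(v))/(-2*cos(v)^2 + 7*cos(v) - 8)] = 2*(-12*cos(v) + cos(2*v) + 14)*sin(v)/(-7*cos(v) + cos(2*v) + 9)^2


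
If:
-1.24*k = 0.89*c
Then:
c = -1.39325842696629*k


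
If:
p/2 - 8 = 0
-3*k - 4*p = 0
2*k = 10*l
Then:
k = -64/3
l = -64/15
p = 16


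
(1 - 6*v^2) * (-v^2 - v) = 6*v^4 + 6*v^3 - v^2 - v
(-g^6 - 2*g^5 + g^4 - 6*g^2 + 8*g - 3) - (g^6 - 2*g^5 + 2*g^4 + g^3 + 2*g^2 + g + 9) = -2*g^6 - g^4 - g^3 - 8*g^2 + 7*g - 12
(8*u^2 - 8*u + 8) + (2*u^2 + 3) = 10*u^2 - 8*u + 11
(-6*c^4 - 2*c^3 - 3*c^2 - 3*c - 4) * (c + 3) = -6*c^5 - 20*c^4 - 9*c^3 - 12*c^2 - 13*c - 12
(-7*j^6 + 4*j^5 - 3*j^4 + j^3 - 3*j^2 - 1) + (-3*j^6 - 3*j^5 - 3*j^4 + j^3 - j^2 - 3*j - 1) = -10*j^6 + j^5 - 6*j^4 + 2*j^3 - 4*j^2 - 3*j - 2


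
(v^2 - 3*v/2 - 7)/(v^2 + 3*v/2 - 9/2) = (2*v^2 - 3*v - 14)/(2*v^2 + 3*v - 9)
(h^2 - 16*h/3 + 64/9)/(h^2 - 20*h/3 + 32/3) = (h - 8/3)/(h - 4)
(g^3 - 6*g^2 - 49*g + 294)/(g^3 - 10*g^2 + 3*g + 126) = (g + 7)/(g + 3)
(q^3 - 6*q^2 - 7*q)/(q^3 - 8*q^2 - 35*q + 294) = q*(q + 1)/(q^2 - q - 42)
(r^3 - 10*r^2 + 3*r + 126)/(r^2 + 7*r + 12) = (r^2 - 13*r + 42)/(r + 4)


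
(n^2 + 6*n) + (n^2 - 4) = 2*n^2 + 6*n - 4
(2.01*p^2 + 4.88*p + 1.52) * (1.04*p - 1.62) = 2.0904*p^3 + 1.819*p^2 - 6.3248*p - 2.4624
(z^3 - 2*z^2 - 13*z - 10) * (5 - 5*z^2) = -5*z^5 + 10*z^4 + 70*z^3 + 40*z^2 - 65*z - 50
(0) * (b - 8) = 0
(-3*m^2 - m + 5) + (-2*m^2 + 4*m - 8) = -5*m^2 + 3*m - 3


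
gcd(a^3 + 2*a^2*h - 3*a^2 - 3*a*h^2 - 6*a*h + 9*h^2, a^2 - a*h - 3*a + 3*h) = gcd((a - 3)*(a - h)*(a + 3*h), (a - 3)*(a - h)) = a^2 - a*h - 3*a + 3*h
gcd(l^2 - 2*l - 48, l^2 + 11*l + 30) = l + 6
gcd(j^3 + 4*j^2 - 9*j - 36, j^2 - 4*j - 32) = j + 4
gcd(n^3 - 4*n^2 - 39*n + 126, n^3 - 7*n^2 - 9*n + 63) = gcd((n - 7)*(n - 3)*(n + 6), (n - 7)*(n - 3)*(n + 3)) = n^2 - 10*n + 21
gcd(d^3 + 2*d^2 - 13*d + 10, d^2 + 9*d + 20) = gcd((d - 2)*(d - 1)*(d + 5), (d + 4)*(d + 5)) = d + 5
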